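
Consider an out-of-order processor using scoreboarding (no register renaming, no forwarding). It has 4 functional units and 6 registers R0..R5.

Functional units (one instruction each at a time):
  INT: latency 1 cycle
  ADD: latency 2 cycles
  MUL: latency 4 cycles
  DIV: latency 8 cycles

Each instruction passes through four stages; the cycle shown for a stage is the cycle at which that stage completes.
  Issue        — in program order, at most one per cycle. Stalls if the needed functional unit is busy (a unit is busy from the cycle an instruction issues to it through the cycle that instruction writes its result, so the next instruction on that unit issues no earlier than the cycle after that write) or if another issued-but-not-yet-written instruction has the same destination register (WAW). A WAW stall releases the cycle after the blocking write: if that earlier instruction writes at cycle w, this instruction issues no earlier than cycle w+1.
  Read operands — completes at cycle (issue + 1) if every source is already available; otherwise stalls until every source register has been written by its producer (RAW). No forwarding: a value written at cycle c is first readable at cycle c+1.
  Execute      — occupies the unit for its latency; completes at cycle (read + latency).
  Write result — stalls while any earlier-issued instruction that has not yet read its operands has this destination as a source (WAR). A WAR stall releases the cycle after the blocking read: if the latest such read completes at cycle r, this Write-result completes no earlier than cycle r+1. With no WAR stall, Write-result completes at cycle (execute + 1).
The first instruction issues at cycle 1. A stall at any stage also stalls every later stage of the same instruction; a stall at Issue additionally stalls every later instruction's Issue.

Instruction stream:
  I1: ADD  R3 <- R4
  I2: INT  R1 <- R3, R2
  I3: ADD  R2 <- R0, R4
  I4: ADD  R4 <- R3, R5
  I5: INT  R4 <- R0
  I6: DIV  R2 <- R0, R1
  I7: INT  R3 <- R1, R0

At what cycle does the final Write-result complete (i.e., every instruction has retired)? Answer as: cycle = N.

t=1  I1→ADD
t=2  I1 RO; I2→INT
t=4  I1 EX
t=5  I1 WR R3
t=6  I2 RO; I3→ADD
t=7  I2 EX; I3 RO
t=8  I2 WR R1
t=9  I3 EX
t=10  I3 WR R2
t=11  I4→ADD
t=12  I4 RO
t=14  I4 EX
t=15  I4 WR R4
t=16  I5→INT
t=17  I5 RO; I6→DIV
t=18  I5 EX; I6 RO
t=19  I5 WR R4
t=20  I7→INT
t=21  I7 RO
t=22  I7 EX
t=23  I7 WR R3
t=26  I6 EX
t=27  I6 WR R2

cycle = 27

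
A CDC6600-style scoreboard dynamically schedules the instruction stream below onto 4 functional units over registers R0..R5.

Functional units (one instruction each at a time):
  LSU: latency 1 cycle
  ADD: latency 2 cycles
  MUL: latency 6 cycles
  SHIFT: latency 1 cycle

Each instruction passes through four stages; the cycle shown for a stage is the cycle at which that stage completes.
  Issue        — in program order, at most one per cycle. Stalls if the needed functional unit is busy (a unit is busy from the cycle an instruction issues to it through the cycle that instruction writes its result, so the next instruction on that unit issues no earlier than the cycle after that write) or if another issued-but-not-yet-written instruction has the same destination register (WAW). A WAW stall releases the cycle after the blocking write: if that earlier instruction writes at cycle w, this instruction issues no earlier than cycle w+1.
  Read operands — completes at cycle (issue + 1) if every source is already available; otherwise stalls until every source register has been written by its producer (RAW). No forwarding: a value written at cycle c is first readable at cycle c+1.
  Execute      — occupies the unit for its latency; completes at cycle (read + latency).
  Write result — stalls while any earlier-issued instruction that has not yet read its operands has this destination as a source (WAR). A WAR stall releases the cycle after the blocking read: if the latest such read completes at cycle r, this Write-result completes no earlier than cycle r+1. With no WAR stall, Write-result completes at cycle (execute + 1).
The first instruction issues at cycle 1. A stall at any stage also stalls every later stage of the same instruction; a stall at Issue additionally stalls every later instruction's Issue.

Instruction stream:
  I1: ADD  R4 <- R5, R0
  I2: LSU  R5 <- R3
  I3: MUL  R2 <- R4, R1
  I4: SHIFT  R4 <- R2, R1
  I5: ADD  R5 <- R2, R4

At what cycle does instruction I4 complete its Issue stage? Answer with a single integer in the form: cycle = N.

cycle = 6

I1: IS=1 RO=2 EX=4 WR=5
I2: IS=2 RO=3 EX=4 WR=5
I3: IS=3 RO=6 EX=12 WR=13  [RAW R4: wait I1 write@5]
I4: IS=6 RO=14 EX=15 WR=16  [WAW R4: wait I1 write@5; RAW R2: wait I3 write@13]
I5: IS=7 RO=17 EX=19 WR=20  [RAW R4: wait I4 write@16]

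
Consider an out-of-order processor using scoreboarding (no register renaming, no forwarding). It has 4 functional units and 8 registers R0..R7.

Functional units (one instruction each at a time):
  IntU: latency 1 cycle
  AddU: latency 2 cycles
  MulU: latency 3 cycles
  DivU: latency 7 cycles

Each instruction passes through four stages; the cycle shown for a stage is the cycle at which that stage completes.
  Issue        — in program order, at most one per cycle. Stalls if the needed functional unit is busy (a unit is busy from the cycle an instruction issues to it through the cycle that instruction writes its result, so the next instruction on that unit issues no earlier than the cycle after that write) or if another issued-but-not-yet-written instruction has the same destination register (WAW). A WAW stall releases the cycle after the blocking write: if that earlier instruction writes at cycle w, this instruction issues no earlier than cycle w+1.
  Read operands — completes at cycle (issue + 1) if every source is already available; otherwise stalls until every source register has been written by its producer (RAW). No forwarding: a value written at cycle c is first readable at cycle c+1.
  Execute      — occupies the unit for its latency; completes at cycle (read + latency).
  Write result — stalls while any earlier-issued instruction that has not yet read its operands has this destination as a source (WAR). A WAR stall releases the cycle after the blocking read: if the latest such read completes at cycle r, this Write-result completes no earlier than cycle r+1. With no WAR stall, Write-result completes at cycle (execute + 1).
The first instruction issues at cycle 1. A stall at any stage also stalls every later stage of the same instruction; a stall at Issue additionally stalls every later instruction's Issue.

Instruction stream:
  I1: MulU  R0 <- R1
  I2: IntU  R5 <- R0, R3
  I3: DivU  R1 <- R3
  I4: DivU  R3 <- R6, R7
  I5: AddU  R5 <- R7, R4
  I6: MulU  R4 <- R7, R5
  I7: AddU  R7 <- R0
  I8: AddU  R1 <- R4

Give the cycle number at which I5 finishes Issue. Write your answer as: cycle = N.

I1: IS=1 RO=2 EX=5 WR=6
I2: IS=2 RO=7 EX=8 WR=9  [RAW R0: wait I1 write@6]
I3: IS=3 RO=4 EX=11 WR=12
I4: IS=13 RO=14 EX=21 WR=22  [struct: DivU busy until I3 writes@12]
I5: IS=14 RO=15 EX=17 WR=18
I6: IS=15 RO=19 EX=22 WR=23  [RAW R5: wait I5 write@18]
I7: IS=19 RO=20 EX=22 WR=23  [struct: AddU busy until I5 writes@18]
I8: IS=24 RO=25 EX=27 WR=28  [struct: AddU busy until I7 writes@23]

cycle = 14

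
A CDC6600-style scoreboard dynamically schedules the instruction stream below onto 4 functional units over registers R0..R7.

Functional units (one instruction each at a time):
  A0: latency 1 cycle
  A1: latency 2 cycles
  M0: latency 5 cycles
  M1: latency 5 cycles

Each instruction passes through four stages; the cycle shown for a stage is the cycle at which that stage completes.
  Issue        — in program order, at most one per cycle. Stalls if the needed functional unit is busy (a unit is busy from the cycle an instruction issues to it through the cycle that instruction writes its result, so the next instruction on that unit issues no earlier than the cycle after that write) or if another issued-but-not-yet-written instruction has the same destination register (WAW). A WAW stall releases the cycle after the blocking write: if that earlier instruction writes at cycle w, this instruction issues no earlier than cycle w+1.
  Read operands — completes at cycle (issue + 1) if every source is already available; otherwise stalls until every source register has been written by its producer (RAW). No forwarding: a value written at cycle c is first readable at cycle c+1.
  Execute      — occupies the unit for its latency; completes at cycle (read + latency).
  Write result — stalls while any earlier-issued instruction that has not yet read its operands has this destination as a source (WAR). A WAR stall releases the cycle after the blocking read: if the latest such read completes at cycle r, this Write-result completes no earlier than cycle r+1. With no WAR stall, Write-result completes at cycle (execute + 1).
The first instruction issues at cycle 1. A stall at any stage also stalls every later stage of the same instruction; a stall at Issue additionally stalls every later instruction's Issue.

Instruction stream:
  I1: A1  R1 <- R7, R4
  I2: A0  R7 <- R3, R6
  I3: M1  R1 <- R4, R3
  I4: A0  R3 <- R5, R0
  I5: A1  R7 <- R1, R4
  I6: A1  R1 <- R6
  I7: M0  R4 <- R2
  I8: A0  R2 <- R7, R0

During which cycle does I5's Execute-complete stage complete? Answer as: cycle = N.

t=1  I1→A1
t=2  I1 RO; I2→A0
t=3  I2 RO
t=4  I1 EX; I2 EX
t=5  I1 WR R1; I2 WR R7
t=6  I3→M1
t=7  I3 RO; I4→A0
t=8  I4 RO; I5→A1
t=9  I4 EX
t=10  I4 WR R3
t=12  I3 EX
t=13  I3 WR R1
t=14  I5 RO
t=16  I5 EX
t=17  I5 WR R7
t=18  I6→A1
t=19  I6 RO; I7→M0
t=20  I7 RO; I8→A0
t=21  I6 EX; I8 RO
t=22  I6 WR R1; I8 EX
t=23  I8 WR R2
t=25  I7 EX
t=26  I7 WR R4

cycle = 16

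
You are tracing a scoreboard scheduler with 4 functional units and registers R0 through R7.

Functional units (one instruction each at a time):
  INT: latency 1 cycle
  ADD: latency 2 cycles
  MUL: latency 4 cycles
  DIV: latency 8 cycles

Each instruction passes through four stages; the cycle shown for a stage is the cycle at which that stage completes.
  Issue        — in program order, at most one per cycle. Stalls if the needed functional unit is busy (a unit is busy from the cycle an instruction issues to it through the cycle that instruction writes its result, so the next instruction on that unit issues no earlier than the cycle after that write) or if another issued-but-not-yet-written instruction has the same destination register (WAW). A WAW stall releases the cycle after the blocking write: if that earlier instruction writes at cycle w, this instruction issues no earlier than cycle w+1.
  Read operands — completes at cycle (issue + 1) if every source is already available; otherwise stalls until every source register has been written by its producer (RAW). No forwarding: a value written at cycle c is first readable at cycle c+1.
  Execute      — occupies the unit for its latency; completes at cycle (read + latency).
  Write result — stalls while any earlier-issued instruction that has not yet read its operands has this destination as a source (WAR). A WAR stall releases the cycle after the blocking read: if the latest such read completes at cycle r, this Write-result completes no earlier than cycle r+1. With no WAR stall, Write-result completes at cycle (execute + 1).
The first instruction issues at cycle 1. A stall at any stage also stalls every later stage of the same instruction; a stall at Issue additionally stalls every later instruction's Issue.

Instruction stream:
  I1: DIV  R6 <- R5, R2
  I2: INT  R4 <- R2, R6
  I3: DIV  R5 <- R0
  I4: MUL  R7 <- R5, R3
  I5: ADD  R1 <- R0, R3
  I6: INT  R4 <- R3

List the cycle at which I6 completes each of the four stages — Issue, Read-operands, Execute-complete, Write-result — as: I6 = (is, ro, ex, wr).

I6 = (15, 16, 17, 18)

c1: I1 dispatched to DIV
c2: I1 operands ready · I2 dispatched to INT
c10: I1 complete
c11: R6←I1
c12: I2 operands ready · I3 dispatched to DIV
c13: I2 complete · I3 operands ready · I4 dispatched to MUL
c14: R4←I2 · I5 dispatched to ADD
c15: I5 operands ready · I6 dispatched to INT
c16: I6 operands ready
c17: I5 complete · I6 complete
c18: R1←I5 · R4←I6
c21: I3 complete
c22: R5←I3
c23: I4 operands ready
c27: I4 complete
c28: R7←I4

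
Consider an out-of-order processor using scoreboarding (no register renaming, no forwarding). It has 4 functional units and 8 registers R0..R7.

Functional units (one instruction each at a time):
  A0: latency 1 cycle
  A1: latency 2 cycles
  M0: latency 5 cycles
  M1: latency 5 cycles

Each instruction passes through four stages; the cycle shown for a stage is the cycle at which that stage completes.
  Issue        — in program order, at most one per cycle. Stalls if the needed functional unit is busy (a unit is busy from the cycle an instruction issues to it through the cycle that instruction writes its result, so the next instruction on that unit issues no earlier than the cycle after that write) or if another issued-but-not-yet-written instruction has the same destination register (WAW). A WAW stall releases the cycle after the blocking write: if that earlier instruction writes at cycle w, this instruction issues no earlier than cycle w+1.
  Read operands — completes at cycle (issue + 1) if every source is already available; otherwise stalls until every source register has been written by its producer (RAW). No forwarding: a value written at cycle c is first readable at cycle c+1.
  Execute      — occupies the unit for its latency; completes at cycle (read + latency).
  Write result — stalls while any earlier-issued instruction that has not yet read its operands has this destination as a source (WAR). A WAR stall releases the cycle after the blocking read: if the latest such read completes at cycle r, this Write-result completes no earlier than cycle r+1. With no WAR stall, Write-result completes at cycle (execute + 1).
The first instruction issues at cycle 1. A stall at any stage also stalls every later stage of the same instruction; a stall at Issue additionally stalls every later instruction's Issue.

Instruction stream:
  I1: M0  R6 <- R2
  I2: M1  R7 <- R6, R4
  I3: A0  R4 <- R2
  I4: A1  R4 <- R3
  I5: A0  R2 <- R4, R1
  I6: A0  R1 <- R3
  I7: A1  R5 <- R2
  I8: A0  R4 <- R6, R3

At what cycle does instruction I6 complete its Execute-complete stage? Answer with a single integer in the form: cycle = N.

[I1] 1/2/7/8
[I2] 2/9/14/15  (RAW R6: wait I1 write@8)
[I3] 3/4/5/10  (WAR R4: wait I2 read@9)
[I4] 11/12/14/15  (WAW R4: wait I3 write@10)
[I5] 12/16/17/18  (RAW R4: wait I4 write@15)
[I6] 19/20/21/22  (struct: A0 busy until I5 writes@18)
[I7] 20/21/23/24
[I8] 23/24/25/26  (struct: A0 busy until I6 writes@22)

cycle = 21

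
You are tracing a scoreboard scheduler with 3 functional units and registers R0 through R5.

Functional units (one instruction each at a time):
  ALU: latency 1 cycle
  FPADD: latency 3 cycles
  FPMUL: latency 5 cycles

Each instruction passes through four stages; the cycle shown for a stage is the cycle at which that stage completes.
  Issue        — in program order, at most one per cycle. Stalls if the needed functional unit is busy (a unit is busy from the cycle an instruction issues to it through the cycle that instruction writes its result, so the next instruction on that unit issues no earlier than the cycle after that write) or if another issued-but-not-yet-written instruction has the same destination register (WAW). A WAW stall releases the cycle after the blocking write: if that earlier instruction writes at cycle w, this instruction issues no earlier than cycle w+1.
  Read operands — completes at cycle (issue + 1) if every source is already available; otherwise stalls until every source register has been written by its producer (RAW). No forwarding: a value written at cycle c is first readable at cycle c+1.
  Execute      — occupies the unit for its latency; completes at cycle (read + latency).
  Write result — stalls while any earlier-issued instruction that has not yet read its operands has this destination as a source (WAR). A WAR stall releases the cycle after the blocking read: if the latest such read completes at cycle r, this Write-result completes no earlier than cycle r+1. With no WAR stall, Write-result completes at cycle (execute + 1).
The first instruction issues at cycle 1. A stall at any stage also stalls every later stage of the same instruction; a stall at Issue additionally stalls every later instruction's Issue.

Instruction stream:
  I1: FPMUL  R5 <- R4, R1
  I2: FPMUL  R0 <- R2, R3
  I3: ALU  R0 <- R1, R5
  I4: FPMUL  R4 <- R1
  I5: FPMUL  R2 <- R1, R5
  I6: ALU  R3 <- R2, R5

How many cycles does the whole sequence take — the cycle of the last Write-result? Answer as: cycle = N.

cycle = 36

I1: IS=1 RO=2 EX=7 WR=8
I2: IS=9 RO=10 EX=15 WR=16  [struct: FPMUL busy until I1 writes@8]
I3: IS=17 RO=18 EX=19 WR=20  [WAW R0: wait I2 write@16]
I4: IS=18 RO=19 EX=24 WR=25
I5: IS=26 RO=27 EX=32 WR=33  [struct: FPMUL busy until I4 writes@25]
I6: IS=27 RO=34 EX=35 WR=36  [RAW R2: wait I5 write@33]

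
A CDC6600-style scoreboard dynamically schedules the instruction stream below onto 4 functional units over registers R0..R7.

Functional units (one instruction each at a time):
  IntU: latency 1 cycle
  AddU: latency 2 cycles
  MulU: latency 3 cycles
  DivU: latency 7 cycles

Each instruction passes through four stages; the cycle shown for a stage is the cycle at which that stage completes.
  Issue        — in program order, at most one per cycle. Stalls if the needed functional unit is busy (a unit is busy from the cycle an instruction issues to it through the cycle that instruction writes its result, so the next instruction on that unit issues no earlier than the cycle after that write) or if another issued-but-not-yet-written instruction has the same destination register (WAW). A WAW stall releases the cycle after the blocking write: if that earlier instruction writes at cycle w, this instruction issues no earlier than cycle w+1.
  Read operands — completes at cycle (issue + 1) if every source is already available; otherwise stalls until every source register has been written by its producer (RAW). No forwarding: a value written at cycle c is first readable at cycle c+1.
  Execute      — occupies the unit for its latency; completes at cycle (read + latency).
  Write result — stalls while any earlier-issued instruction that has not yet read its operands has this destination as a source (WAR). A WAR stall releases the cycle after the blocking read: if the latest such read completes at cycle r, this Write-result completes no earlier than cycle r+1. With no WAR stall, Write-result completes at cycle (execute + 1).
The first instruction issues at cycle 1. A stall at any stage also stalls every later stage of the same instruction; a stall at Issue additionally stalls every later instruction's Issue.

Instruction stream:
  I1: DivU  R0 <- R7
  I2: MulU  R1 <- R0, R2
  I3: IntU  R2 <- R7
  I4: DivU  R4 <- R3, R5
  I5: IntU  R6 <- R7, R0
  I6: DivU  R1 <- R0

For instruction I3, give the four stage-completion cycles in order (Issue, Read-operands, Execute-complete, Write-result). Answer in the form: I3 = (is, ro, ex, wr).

I3 = (3, 4, 5, 12)

I1 -> (1, 2, 9, 10)
I2 -> (2, 11, 14, 15)  // RAW R0: wait I1 write@10
I3 -> (3, 4, 5, 12)  // WAR R2: wait I2 read@11
I4 -> (11, 12, 19, 20)  // struct: DivU busy until I1 writes@10
I5 -> (13, 14, 15, 16)  // struct: IntU busy until I3 writes@12
I6 -> (21, 22, 29, 30)  // struct: DivU busy until I4 writes@20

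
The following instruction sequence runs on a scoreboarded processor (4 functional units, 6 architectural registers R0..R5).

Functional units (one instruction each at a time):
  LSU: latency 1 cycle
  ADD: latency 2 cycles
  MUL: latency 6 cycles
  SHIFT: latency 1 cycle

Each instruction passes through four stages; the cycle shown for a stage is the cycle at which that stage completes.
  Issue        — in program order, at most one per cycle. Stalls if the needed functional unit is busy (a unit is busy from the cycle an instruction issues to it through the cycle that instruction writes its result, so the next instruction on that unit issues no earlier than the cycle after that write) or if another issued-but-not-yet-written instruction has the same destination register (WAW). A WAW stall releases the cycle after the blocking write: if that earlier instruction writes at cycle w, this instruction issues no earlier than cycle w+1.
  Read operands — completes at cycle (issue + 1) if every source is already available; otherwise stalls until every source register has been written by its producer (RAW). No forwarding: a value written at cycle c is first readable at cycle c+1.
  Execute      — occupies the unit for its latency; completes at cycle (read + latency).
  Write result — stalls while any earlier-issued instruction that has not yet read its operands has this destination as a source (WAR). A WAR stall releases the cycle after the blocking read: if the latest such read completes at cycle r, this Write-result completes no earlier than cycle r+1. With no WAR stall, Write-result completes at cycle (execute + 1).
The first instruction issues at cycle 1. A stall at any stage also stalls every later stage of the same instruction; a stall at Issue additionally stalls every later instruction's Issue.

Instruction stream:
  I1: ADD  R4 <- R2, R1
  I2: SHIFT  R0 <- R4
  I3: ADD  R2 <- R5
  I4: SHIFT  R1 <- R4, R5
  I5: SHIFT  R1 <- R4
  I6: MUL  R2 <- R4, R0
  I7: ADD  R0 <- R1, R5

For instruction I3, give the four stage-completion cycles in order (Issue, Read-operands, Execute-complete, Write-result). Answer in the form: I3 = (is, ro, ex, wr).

t=1  I1 issues→ADD
t=2  I1 reads, I2 issues→SHIFT
t=4  I1 exec-done
t=5  I1 writes R4
t=6  I2 reads, I3 issues→ADD
t=7  I2 exec-done, I3 reads
t=8  I2 writes R0
t=9  I3 exec-done, I4 issues→SHIFT
t=10  I3 writes R2, I4 reads
t=11  I4 exec-done
t=12  I4 writes R1
t=13  I5 issues→SHIFT
t=14  I5 reads, I6 issues→MUL
t=15  I5 exec-done, I6 reads, I7 issues→ADD
t=16  I5 writes R1
t=17  I7 reads
t=19  I7 exec-done
t=20  I7 writes R0
t=21  I6 exec-done
t=22  I6 writes R2

I3 = (6, 7, 9, 10)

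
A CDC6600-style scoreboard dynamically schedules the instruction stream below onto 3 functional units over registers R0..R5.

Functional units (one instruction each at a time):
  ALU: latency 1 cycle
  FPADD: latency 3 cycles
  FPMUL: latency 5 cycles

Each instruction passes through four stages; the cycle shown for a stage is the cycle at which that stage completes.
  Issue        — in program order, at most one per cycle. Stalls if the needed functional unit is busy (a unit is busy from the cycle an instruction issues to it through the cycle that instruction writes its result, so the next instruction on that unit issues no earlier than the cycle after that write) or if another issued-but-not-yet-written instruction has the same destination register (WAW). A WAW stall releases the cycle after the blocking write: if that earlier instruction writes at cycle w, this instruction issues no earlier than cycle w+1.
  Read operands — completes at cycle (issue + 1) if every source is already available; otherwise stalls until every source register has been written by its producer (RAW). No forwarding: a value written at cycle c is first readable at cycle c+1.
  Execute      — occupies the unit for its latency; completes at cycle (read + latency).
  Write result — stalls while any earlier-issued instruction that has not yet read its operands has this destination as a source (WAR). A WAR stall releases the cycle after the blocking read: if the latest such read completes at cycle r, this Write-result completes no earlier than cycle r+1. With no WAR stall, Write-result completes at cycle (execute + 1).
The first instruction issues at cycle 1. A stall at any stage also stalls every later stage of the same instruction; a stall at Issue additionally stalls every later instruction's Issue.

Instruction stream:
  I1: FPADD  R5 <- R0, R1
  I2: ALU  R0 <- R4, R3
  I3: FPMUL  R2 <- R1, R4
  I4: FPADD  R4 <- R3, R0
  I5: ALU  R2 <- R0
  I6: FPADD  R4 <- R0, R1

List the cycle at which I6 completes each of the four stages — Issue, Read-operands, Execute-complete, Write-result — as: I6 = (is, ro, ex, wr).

I6 = (13, 14, 17, 18)

I1 -> (1, 2, 5, 6)
I2 -> (2, 3, 4, 5)
I3 -> (3, 4, 9, 10)
I4 -> (7, 8, 11, 12)  // struct: FPADD busy until I1 writes@6
I5 -> (11, 12, 13, 14)  // WAW R2: wait I3 write@10
I6 -> (13, 14, 17, 18)  // struct: FPADD busy until I4 writes@12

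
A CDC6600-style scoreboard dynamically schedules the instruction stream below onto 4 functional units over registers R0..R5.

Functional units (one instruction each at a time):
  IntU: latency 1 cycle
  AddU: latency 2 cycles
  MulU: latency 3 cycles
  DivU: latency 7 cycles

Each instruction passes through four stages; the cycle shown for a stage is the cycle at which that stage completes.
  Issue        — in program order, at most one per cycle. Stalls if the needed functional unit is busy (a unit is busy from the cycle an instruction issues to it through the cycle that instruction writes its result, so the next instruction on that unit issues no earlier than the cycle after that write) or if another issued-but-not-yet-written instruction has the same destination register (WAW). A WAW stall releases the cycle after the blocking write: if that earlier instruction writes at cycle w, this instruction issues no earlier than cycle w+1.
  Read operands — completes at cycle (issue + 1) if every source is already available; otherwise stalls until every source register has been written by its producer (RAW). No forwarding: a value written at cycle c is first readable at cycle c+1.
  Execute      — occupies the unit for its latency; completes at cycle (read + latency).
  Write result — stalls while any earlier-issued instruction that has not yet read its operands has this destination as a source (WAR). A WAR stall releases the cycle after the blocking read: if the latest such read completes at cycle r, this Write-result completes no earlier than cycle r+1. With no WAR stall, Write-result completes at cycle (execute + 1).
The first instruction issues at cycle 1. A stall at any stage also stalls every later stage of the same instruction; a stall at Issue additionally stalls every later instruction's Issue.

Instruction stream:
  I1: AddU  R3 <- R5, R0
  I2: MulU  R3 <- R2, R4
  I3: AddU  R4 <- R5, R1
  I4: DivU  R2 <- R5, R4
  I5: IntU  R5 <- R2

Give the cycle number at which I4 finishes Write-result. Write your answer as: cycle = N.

cycle 1: I1→AddU
cycle 2: I1 RO
cycle 4: I1 EX
cycle 5: I1 WR R3
cycle 6: I2→MulU
cycle 7: I2 RO | I3→AddU
cycle 8: I3 RO | I4→DivU
cycle 9: I5→IntU
cycle 10: I2 EX | I3 EX
cycle 11: I2 WR R3 | I3 WR R4
cycle 12: I4 RO
cycle 19: I4 EX
cycle 20: I4 WR R2
cycle 21: I5 RO
cycle 22: I5 EX
cycle 23: I5 WR R5

cycle = 20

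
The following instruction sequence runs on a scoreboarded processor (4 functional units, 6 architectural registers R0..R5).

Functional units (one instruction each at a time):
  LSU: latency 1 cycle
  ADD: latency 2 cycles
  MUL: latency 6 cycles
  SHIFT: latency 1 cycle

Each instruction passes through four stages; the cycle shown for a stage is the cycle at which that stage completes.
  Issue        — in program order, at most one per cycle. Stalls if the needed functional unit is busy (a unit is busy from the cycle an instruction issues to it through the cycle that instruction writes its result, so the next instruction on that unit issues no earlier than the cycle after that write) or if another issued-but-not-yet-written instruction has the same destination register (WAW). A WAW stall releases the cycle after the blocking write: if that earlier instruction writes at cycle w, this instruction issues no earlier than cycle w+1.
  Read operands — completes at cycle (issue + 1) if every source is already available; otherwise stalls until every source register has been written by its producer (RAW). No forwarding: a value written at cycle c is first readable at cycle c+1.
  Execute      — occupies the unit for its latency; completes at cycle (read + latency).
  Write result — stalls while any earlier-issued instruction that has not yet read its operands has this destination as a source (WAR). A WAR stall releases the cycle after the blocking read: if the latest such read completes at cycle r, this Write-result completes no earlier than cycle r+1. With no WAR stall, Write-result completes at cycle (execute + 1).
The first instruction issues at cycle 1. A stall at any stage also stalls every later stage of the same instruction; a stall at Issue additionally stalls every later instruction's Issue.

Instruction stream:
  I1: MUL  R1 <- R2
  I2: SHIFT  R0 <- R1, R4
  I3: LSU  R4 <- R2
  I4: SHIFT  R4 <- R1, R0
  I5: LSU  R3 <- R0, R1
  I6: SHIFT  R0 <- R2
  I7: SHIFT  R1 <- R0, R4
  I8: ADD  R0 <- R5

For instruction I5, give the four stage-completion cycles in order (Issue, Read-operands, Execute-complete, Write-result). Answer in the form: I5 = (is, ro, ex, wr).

cycle 1: I1 dispatched to MUL
cycle 2: I1 operands ready | I2 dispatched to SHIFT
cycle 3: I3 dispatched to LSU
cycle 4: I3 operands ready
cycle 5: I3 complete
cycle 8: I1 complete
cycle 9: R1←I1
cycle 10: I2 operands ready
cycle 11: I2 complete | R4←I3
cycle 12: R0←I2
cycle 13: I4 dispatched to SHIFT
cycle 14: I4 operands ready | I5 dispatched to LSU
cycle 15: I4 complete | I5 operands ready
cycle 16: R4←I4 | I5 complete
cycle 17: R3←I5 | I6 dispatched to SHIFT
cycle 18: I6 operands ready
cycle 19: I6 complete
cycle 20: R0←I6
cycle 21: I7 dispatched to SHIFT
cycle 22: I7 operands ready | I8 dispatched to ADD
cycle 23: I7 complete | I8 operands ready
cycle 24: R1←I7
cycle 25: I8 complete
cycle 26: R0←I8

I5 = (14, 15, 16, 17)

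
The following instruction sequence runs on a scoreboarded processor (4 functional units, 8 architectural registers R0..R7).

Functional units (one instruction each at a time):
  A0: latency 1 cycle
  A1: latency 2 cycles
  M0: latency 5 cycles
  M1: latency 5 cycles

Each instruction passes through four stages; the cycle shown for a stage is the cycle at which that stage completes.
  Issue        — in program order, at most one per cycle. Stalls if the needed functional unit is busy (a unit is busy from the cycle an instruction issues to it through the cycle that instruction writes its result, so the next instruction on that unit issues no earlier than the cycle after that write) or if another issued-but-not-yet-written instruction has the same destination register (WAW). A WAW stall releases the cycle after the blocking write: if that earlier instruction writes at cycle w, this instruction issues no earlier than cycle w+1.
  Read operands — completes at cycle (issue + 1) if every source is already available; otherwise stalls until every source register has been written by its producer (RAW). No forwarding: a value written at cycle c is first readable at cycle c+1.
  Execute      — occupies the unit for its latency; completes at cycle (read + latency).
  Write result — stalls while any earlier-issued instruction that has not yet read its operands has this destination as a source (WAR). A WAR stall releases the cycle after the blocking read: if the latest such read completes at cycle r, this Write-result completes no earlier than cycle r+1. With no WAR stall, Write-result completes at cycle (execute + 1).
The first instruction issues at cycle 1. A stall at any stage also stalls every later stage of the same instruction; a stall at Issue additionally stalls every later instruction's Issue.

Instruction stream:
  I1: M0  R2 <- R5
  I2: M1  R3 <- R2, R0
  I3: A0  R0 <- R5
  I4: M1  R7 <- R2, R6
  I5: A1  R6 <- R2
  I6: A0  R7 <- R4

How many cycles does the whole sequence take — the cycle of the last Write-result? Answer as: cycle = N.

cycle = 27

t=1  I1→M0
t=2  I1 RO | I2→M1
t=3  I3→A0
t=4  I3 RO
t=5  I3 EX
t=7  I1 EX
t=8  I1 WR R2
t=9  I2 RO
t=10  I3 WR R0
t=14  I2 EX
t=15  I2 WR R3
t=16  I4→M1
t=17  I4 RO | I5→A1
t=18  I5 RO
t=20  I5 EX
t=21  I5 WR R6
t=22  I4 EX
t=23  I4 WR R7
t=24  I6→A0
t=25  I6 RO
t=26  I6 EX
t=27  I6 WR R7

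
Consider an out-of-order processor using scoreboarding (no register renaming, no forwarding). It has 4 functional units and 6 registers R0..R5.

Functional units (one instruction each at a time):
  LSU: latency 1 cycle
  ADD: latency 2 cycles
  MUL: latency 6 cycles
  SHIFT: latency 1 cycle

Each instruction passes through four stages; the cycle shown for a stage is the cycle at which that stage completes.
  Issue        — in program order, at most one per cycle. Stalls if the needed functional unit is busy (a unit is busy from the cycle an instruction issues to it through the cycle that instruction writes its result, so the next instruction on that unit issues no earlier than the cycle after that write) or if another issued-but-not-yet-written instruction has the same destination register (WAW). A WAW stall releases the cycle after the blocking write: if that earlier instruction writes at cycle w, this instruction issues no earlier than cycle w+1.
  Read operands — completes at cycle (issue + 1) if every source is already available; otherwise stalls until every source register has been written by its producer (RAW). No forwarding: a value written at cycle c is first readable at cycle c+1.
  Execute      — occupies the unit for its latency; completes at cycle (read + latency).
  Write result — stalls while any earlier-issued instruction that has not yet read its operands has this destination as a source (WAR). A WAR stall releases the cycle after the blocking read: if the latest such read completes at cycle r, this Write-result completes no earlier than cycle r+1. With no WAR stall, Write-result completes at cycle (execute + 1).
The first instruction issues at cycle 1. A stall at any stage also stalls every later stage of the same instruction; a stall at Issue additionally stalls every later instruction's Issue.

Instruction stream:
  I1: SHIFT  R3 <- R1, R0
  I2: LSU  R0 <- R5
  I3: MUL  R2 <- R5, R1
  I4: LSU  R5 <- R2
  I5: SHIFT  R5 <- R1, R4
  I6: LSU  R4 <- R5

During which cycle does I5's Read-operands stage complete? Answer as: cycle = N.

cycle = 16

[I1] 1/2/3/4
[I2] 2/3/4/5
[I3] 3/4/10/11
[I4] 6/12/13/14  (struct: LSU busy until I2 writes@5; RAW R2: wait I3 write@11)
[I5] 15/16/17/18  (WAW R5: wait I4 write@14)
[I6] 16/19/20/21  (RAW R5: wait I5 write@18)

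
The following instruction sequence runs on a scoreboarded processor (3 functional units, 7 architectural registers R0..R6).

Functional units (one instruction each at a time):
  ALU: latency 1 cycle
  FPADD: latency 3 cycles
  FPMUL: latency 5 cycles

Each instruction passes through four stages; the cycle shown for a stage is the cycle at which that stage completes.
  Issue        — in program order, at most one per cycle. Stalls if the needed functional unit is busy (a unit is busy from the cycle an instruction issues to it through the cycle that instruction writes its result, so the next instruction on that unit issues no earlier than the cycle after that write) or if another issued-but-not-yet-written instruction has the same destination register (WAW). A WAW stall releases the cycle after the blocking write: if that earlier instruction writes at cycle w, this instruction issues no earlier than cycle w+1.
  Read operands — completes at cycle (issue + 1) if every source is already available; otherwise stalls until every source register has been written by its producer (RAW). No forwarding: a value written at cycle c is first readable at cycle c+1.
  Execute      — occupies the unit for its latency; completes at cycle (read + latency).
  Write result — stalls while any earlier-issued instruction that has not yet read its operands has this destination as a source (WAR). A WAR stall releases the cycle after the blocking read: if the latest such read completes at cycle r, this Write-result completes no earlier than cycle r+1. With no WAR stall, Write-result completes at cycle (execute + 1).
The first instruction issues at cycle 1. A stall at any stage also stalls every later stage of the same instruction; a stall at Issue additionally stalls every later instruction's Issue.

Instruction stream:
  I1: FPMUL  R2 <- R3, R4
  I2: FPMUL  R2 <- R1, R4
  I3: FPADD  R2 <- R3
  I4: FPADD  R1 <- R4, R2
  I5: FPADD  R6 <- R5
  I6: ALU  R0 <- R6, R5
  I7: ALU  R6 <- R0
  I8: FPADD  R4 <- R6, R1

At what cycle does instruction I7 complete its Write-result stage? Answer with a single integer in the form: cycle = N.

t=1  I1 issues→FPMUL
t=2  I1 reads
t=7  I1 exec-done
t=8  I1 writes R2
t=9  I2 issues→FPMUL
t=10  I2 reads
t=15  I2 exec-done
t=16  I2 writes R2
t=17  I3 issues→FPADD
t=18  I3 reads
t=21  I3 exec-done
t=22  I3 writes R2
t=23  I4 issues→FPADD
t=24  I4 reads
t=27  I4 exec-done
t=28  I4 writes R1
t=29  I5 issues→FPADD
t=30  I5 reads, I6 issues→ALU
t=33  I5 exec-done
t=34  I5 writes R6
t=35  I6 reads
t=36  I6 exec-done
t=37  I6 writes R0
t=38  I7 issues→ALU
t=39  I7 reads, I8 issues→FPADD
t=40  I7 exec-done
t=41  I7 writes R6
t=42  I8 reads
t=45  I8 exec-done
t=46  I8 writes R4

cycle = 41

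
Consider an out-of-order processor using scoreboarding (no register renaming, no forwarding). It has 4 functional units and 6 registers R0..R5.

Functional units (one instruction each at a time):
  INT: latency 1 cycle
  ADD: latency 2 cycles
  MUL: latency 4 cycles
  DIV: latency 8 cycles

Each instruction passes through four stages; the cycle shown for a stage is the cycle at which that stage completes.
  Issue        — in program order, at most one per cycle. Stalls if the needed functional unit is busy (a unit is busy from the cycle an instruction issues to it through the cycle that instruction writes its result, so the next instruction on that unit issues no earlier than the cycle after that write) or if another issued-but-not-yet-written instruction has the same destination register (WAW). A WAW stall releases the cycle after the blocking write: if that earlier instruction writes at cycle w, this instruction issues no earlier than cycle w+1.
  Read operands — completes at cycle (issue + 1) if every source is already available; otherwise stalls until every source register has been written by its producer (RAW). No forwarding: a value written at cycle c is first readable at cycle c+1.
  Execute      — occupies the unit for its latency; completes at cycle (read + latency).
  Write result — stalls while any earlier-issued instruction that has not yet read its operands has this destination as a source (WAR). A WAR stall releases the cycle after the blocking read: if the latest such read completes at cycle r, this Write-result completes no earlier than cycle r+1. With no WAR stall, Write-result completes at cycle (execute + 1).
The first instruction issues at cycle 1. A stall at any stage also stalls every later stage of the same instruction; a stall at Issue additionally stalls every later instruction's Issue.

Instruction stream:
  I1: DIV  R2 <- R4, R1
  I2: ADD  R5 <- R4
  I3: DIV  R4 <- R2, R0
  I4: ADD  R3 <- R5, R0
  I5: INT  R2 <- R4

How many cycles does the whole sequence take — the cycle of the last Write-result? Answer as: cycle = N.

cycle 1: I1→DIV
cycle 2: I1 RO; I2→ADD
cycle 3: I2 RO
cycle 5: I2 EX
cycle 6: I2 WR R5
cycle 10: I1 EX
cycle 11: I1 WR R2
cycle 12: I3→DIV
cycle 13: I3 RO; I4→ADD
cycle 14: I4 RO; I5→INT
cycle 16: I4 EX
cycle 17: I4 WR R3
cycle 21: I3 EX
cycle 22: I3 WR R4
cycle 23: I5 RO
cycle 24: I5 EX
cycle 25: I5 WR R2

cycle = 25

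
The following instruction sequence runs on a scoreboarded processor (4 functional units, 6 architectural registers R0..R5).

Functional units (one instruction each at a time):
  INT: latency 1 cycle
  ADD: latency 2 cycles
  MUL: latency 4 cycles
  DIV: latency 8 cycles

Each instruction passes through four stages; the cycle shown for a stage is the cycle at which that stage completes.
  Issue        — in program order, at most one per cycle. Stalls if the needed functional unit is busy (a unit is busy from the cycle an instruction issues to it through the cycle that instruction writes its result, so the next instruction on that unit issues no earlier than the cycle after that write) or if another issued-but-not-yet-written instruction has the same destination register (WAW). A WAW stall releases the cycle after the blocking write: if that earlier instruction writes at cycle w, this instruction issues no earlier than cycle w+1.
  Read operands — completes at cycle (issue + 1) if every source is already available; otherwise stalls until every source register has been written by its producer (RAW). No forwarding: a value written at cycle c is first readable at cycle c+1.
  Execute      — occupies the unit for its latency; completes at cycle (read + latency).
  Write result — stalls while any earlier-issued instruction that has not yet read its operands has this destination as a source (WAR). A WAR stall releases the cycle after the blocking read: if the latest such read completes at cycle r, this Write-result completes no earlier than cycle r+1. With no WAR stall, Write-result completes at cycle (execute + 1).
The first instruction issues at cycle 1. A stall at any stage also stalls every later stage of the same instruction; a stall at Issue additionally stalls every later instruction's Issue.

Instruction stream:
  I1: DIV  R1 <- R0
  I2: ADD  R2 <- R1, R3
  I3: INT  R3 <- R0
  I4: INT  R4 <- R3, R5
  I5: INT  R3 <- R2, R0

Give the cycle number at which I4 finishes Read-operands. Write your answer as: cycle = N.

cycle 1: I1→DIV
cycle 2: I1 RO, I2→ADD
cycle 3: I3→INT
cycle 4: I3 RO
cycle 5: I3 EX
cycle 10: I1 EX
cycle 11: I1 WR R1
cycle 12: I2 RO
cycle 13: I3 WR R3
cycle 14: I2 EX, I4→INT
cycle 15: I2 WR R2, I4 RO
cycle 16: I4 EX
cycle 17: I4 WR R4
cycle 18: I5→INT
cycle 19: I5 RO
cycle 20: I5 EX
cycle 21: I5 WR R3

cycle = 15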